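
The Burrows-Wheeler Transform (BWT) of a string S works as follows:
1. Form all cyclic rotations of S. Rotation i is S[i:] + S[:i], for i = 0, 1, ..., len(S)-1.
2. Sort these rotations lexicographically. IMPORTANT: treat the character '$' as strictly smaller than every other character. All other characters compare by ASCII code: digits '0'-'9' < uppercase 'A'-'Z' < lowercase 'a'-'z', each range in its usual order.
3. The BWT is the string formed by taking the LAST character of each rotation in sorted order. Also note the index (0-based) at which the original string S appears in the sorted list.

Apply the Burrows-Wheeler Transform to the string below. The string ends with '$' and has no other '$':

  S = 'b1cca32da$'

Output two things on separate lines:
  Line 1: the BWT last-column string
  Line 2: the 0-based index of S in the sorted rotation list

All 10 rotations (rotation i = S[i:]+S[:i]):
  rot[0] = b1cca32da$
  rot[1] = 1cca32da$b
  rot[2] = cca32da$b1
  rot[3] = ca32da$b1c
  rot[4] = a32da$b1cc
  rot[5] = 32da$b1cca
  rot[6] = 2da$b1cca3
  rot[7] = da$b1cca32
  rot[8] = a$b1cca32d
  rot[9] = $b1cca32da
Sorted (with $ < everything):
  sorted[0] = $b1cca32da  (last char: 'a')
  sorted[1] = 1cca32da$b  (last char: 'b')
  sorted[2] = 2da$b1cca3  (last char: '3')
  sorted[3] = 32da$b1cca  (last char: 'a')
  sorted[4] = a$b1cca32d  (last char: 'd')
  sorted[5] = a32da$b1cc  (last char: 'c')
  sorted[6] = b1cca32da$  (last char: '$')
  sorted[7] = ca32da$b1c  (last char: 'c')
  sorted[8] = cca32da$b1  (last char: '1')
  sorted[9] = da$b1cca32  (last char: '2')
Last column: ab3adc$c12
Original string S is at sorted index 6

Answer: ab3adc$c12
6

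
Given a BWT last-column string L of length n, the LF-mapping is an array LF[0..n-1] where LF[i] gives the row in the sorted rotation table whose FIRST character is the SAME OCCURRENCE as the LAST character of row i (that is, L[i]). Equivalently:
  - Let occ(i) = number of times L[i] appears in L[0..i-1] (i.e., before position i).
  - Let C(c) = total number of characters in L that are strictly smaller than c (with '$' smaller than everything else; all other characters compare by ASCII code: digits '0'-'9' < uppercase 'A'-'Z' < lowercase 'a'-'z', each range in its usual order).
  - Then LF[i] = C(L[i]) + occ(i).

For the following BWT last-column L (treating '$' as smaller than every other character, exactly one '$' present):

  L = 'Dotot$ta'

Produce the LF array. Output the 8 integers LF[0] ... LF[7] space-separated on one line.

Char counts: '$':1, 'D':1, 'a':1, 'o':2, 't':3
C (first-col start): C('$')=0, C('D')=1, C('a')=2, C('o')=3, C('t')=5
L[0]='D': occ=0, LF[0]=C('D')+0=1+0=1
L[1]='o': occ=0, LF[1]=C('o')+0=3+0=3
L[2]='t': occ=0, LF[2]=C('t')+0=5+0=5
L[3]='o': occ=1, LF[3]=C('o')+1=3+1=4
L[4]='t': occ=1, LF[4]=C('t')+1=5+1=6
L[5]='$': occ=0, LF[5]=C('$')+0=0+0=0
L[6]='t': occ=2, LF[6]=C('t')+2=5+2=7
L[7]='a': occ=0, LF[7]=C('a')+0=2+0=2

Answer: 1 3 5 4 6 0 7 2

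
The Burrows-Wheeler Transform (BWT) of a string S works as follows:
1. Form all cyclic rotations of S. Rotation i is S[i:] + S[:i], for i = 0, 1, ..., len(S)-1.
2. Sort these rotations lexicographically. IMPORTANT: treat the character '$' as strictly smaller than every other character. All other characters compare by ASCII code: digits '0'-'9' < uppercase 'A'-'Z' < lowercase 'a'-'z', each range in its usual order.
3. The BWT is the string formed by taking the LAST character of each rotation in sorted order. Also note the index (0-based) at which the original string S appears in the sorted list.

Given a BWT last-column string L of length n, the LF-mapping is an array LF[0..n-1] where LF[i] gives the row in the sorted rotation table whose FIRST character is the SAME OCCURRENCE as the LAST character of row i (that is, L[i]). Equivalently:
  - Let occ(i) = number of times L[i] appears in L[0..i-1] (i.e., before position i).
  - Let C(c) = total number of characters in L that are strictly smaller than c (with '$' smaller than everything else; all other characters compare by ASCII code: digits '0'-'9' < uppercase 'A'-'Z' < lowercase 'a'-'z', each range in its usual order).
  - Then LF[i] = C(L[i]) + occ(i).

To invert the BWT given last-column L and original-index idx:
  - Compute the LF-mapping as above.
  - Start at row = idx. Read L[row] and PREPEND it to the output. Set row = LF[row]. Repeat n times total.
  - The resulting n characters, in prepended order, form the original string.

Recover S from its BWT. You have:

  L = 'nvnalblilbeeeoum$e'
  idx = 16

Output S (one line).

Answer: unbelievablelemon$

Derivation:
LF mapping: 13 17 14 1 9 2 10 8 11 3 4 5 6 15 16 12 0 7
Walk LF starting at row 16, prepending L[row]:
  step 1: row=16, L[16]='$', prepend. Next row=LF[16]=0
  step 2: row=0, L[0]='n', prepend. Next row=LF[0]=13
  step 3: row=13, L[13]='o', prepend. Next row=LF[13]=15
  step 4: row=15, L[15]='m', prepend. Next row=LF[15]=12
  step 5: row=12, L[12]='e', prepend. Next row=LF[12]=6
  step 6: row=6, L[6]='l', prepend. Next row=LF[6]=10
  step 7: row=10, L[10]='e', prepend. Next row=LF[10]=4
  step 8: row=4, L[4]='l', prepend. Next row=LF[4]=9
  step 9: row=9, L[9]='b', prepend. Next row=LF[9]=3
  step 10: row=3, L[3]='a', prepend. Next row=LF[3]=1
  step 11: row=1, L[1]='v', prepend. Next row=LF[1]=17
  step 12: row=17, L[17]='e', prepend. Next row=LF[17]=7
  step 13: row=7, L[7]='i', prepend. Next row=LF[7]=8
  step 14: row=8, L[8]='l', prepend. Next row=LF[8]=11
  step 15: row=11, L[11]='e', prepend. Next row=LF[11]=5
  step 16: row=5, L[5]='b', prepend. Next row=LF[5]=2
  step 17: row=2, L[2]='n', prepend. Next row=LF[2]=14
  step 18: row=14, L[14]='u', prepend. Next row=LF[14]=16
Reversed output: unbelievablelemon$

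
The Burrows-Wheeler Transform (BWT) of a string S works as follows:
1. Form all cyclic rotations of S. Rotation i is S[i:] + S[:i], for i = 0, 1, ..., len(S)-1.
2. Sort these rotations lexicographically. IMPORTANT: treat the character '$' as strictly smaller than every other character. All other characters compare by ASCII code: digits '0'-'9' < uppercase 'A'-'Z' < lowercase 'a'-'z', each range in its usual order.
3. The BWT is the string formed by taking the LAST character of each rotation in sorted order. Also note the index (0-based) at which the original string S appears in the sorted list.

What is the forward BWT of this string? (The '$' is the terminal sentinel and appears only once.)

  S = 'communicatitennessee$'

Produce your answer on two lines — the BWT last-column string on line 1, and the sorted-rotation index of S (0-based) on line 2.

All 21 rotations (rotation i = S[i:]+S[:i]):
  rot[0] = communicatitennessee$
  rot[1] = ommunicatitennessee$c
  rot[2] = mmunicatitennessee$co
  rot[3] = municatitennessee$com
  rot[4] = unicatitennessee$comm
  rot[5] = nicatitennessee$commu
  rot[6] = icatitennessee$commun
  rot[7] = catitennessee$communi
  rot[8] = atitennessee$communic
  rot[9] = titennessee$communica
  rot[10] = itennessee$communicat
  rot[11] = tennessee$communicati
  rot[12] = ennessee$communicatit
  rot[13] = nnessee$communicatite
  rot[14] = nessee$communicatiten
  rot[15] = essee$communicatitenn
  rot[16] = ssee$communicatitenne
  rot[17] = see$communicatitennes
  rot[18] = ee$communicatitenness
  rot[19] = e$communicatitennesse
  rot[20] = $communicatitennessee
Sorted (with $ < everything):
  sorted[0] = $communicatitennessee  (last char: 'e')
  sorted[1] = atitennessee$communic  (last char: 'c')
  sorted[2] = catitennessee$communi  (last char: 'i')
  sorted[3] = communicatitennessee$  (last char: '$')
  sorted[4] = e$communicatitennesse  (last char: 'e')
  sorted[5] = ee$communicatitenness  (last char: 's')
  sorted[6] = ennessee$communicatit  (last char: 't')
  sorted[7] = essee$communicatitenn  (last char: 'n')
  sorted[8] = icatitennessee$commun  (last char: 'n')
  sorted[9] = itennessee$communicat  (last char: 't')
  sorted[10] = mmunicatitennessee$co  (last char: 'o')
  sorted[11] = municatitennessee$com  (last char: 'm')
  sorted[12] = nessee$communicatiten  (last char: 'n')
  sorted[13] = nicatitennessee$commu  (last char: 'u')
  sorted[14] = nnessee$communicatite  (last char: 'e')
  sorted[15] = ommunicatitennessee$c  (last char: 'c')
  sorted[16] = see$communicatitennes  (last char: 's')
  sorted[17] = ssee$communicatitenne  (last char: 'e')
  sorted[18] = tennessee$communicati  (last char: 'i')
  sorted[19] = titennessee$communica  (last char: 'a')
  sorted[20] = unicatitennessee$comm  (last char: 'm')
Last column: eci$estnntomnuecseiam
Original string S is at sorted index 3

Answer: eci$estnntomnuecseiam
3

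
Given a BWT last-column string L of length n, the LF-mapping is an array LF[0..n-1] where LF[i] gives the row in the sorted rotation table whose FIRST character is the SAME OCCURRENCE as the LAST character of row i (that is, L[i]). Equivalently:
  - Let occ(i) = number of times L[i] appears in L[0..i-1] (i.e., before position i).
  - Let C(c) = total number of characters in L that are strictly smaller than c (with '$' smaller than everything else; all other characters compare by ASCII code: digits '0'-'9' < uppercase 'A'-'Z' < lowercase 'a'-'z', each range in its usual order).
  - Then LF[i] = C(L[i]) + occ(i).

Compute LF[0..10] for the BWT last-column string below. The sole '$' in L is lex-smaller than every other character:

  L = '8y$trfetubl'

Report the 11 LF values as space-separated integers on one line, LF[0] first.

Char counts: '$':1, '8':1, 'b':1, 'e':1, 'f':1, 'l':1, 'r':1, 't':2, 'u':1, 'y':1
C (first-col start): C('$')=0, C('8')=1, C('b')=2, C('e')=3, C('f')=4, C('l')=5, C('r')=6, C('t')=7, C('u')=9, C('y')=10
L[0]='8': occ=0, LF[0]=C('8')+0=1+0=1
L[1]='y': occ=0, LF[1]=C('y')+0=10+0=10
L[2]='$': occ=0, LF[2]=C('$')+0=0+0=0
L[3]='t': occ=0, LF[3]=C('t')+0=7+0=7
L[4]='r': occ=0, LF[4]=C('r')+0=6+0=6
L[5]='f': occ=0, LF[5]=C('f')+0=4+0=4
L[6]='e': occ=0, LF[6]=C('e')+0=3+0=3
L[7]='t': occ=1, LF[7]=C('t')+1=7+1=8
L[8]='u': occ=0, LF[8]=C('u')+0=9+0=9
L[9]='b': occ=0, LF[9]=C('b')+0=2+0=2
L[10]='l': occ=0, LF[10]=C('l')+0=5+0=5

Answer: 1 10 0 7 6 4 3 8 9 2 5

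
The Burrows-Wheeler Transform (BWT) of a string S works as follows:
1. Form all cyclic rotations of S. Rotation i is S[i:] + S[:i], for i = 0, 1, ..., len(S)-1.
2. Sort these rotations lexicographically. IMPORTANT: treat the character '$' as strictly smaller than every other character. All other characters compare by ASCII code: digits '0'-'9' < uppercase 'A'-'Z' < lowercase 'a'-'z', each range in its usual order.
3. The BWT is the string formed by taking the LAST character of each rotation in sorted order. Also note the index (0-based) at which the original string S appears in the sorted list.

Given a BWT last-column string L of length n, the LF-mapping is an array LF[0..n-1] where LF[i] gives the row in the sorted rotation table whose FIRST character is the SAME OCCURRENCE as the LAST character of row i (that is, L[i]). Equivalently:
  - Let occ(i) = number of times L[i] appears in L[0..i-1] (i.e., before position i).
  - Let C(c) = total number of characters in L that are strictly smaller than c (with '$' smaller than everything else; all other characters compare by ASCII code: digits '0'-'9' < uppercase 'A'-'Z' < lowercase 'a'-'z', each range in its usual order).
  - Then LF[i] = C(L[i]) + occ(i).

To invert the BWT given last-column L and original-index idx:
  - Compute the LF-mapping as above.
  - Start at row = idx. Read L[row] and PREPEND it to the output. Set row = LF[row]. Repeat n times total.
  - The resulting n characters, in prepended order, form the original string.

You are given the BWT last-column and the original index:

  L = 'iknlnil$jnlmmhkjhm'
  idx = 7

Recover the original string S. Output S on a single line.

LF mapping: 3 7 15 9 16 4 10 0 5 17 11 12 13 1 8 6 2 14
Walk LF starting at row 7, prepending L[row]:
  step 1: row=7, L[7]='$', prepend. Next row=LF[7]=0
  step 2: row=0, L[0]='i', prepend. Next row=LF[0]=3
  step 3: row=3, L[3]='l', prepend. Next row=LF[3]=9
  step 4: row=9, L[9]='n', prepend. Next row=LF[9]=17
  step 5: row=17, L[17]='m', prepend. Next row=LF[17]=14
  step 6: row=14, L[14]='k', prepend. Next row=LF[14]=8
  step 7: row=8, L[8]='j', prepend. Next row=LF[8]=5
  step 8: row=5, L[5]='i', prepend. Next row=LF[5]=4
  step 9: row=4, L[4]='n', prepend. Next row=LF[4]=16
  step 10: row=16, L[16]='h', prepend. Next row=LF[16]=2
  step 11: row=2, L[2]='n', prepend. Next row=LF[2]=15
  step 12: row=15, L[15]='j', prepend. Next row=LF[15]=6
  step 13: row=6, L[6]='l', prepend. Next row=LF[6]=10
  step 14: row=10, L[10]='l', prepend. Next row=LF[10]=11
  step 15: row=11, L[11]='m', prepend. Next row=LF[11]=12
  step 16: row=12, L[12]='m', prepend. Next row=LF[12]=13
  step 17: row=13, L[13]='h', prepend. Next row=LF[13]=1
  step 18: row=1, L[1]='k', prepend. Next row=LF[1]=7
Reversed output: khmmlljnhnijkmnli$

Answer: khmmlljnhnijkmnli$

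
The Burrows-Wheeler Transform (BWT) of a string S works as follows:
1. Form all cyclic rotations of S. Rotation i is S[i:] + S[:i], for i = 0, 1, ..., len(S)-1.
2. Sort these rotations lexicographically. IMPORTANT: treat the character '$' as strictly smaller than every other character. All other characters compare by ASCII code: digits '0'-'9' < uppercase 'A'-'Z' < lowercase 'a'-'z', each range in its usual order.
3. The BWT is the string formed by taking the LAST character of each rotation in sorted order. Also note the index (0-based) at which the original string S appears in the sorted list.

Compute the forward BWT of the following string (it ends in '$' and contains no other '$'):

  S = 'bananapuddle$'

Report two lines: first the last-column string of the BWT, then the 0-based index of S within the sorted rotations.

Answer: ebnn$udldaaap
4

Derivation:
All 13 rotations (rotation i = S[i:]+S[:i]):
  rot[0] = bananapuddle$
  rot[1] = ananapuddle$b
  rot[2] = nanapuddle$ba
  rot[3] = anapuddle$ban
  rot[4] = napuddle$bana
  rot[5] = apuddle$banan
  rot[6] = puddle$banana
  rot[7] = uddle$bananap
  rot[8] = ddle$bananapu
  rot[9] = dle$bananapud
  rot[10] = le$bananapudd
  rot[11] = e$bananapuddl
  rot[12] = $bananapuddle
Sorted (with $ < everything):
  sorted[0] = $bananapuddle  (last char: 'e')
  sorted[1] = ananapuddle$b  (last char: 'b')
  sorted[2] = anapuddle$ban  (last char: 'n')
  sorted[3] = apuddle$banan  (last char: 'n')
  sorted[4] = bananapuddle$  (last char: '$')
  sorted[5] = ddle$bananapu  (last char: 'u')
  sorted[6] = dle$bananapud  (last char: 'd')
  sorted[7] = e$bananapuddl  (last char: 'l')
  sorted[8] = le$bananapudd  (last char: 'd')
  sorted[9] = nanapuddle$ba  (last char: 'a')
  sorted[10] = napuddle$bana  (last char: 'a')
  sorted[11] = puddle$banana  (last char: 'a')
  sorted[12] = uddle$bananap  (last char: 'p')
Last column: ebnn$udldaaap
Original string S is at sorted index 4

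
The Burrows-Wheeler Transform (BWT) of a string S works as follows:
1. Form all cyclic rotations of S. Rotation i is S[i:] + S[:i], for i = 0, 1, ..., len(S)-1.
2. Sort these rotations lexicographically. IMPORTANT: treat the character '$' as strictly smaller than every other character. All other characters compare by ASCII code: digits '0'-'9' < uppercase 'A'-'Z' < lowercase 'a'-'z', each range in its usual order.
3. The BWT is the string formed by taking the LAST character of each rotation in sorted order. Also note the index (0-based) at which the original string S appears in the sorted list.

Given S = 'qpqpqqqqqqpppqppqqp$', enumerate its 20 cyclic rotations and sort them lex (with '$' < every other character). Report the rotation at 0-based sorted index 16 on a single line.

All 20 rotations (rotation i = S[i:]+S[:i]):
  rot[0] = qpqpqqqqqqpppqppqqp$
  rot[1] = pqpqqqqqqpppqppqqp$q
  rot[2] = qpqqqqqqpppqppqqp$qp
  rot[3] = pqqqqqqpppqppqqp$qpq
  rot[4] = qqqqqqpppqppqqp$qpqp
  rot[5] = qqqqqpppqppqqp$qpqpq
  rot[6] = qqqqpppqppqqp$qpqpqq
  rot[7] = qqqpppqppqqp$qpqpqqq
  rot[8] = qqpppqppqqp$qpqpqqqq
  rot[9] = qpppqppqqp$qpqpqqqqq
  rot[10] = pppqppqqp$qpqpqqqqqq
  rot[11] = ppqppqqp$qpqpqqqqqqp
  rot[12] = pqppqqp$qpqpqqqqqqpp
  rot[13] = qppqqp$qpqpqqqqqqppp
  rot[14] = ppqqp$qpqpqqqqqqpppq
  rot[15] = pqqp$qpqpqqqqqqpppqp
  rot[16] = qqp$qpqpqqqqqqpppqpp
  rot[17] = qp$qpqpqqqqqqpppqppq
  rot[18] = p$qpqpqqqqqqpppqppqq
  rot[19] = $qpqpqqqqqqpppqppqqp
Sorted (with $ < everything):
  sorted[0] = $qpqpqqqqqqpppqppqqp
  sorted[1] = p$qpqpqqqqqqpppqppqq
  sorted[2] = pppqppqqp$qpqpqqqqqq
  sorted[3] = ppqppqqp$qpqpqqqqqqp
  sorted[4] = ppqqp$qpqpqqqqqqpppq
  sorted[5] = pqppqqp$qpqpqqqqqqpp
  sorted[6] = pqpqqqqqqpppqppqqp$q
  sorted[7] = pqqp$qpqpqqqqqqpppqp
  sorted[8] = pqqqqqqpppqppqqp$qpq
  sorted[9] = qp$qpqpqqqqqqpppqppq
  sorted[10] = qpppqppqqp$qpqpqqqqq
  sorted[11] = qppqqp$qpqpqqqqqqppp
  sorted[12] = qpqpqqqqqqpppqppqqp$
  sorted[13] = qpqqqqqqpppqppqqp$qp
  sorted[14] = qqp$qpqpqqqqqqpppqpp
  sorted[15] = qqpppqppqqp$qpqpqqqq
  sorted[16] = qqqpppqppqqp$qpqpqqq
  sorted[17] = qqqqpppqppqqp$qpqpqq
  sorted[18] = qqqqqpppqppqqp$qpqpq
  sorted[19] = qqqqqqpppqppqqp$qpqp
sorted[16] = qqqpppqppqqp$qpqpqqq

Answer: qqqpppqppqqp$qpqpqqq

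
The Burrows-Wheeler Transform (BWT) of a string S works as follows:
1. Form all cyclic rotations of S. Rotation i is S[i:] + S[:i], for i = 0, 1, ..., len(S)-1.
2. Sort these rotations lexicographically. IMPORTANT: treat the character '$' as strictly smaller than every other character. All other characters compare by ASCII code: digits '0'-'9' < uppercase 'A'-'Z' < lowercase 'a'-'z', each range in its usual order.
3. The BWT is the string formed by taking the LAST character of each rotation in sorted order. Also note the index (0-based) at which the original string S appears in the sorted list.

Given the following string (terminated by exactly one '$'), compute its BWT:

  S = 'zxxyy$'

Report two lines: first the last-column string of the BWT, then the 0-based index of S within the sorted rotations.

All 6 rotations (rotation i = S[i:]+S[:i]):
  rot[0] = zxxyy$
  rot[1] = xxyy$z
  rot[2] = xyy$zx
  rot[3] = yy$zxx
  rot[4] = y$zxxy
  rot[5] = $zxxyy
Sorted (with $ < everything):
  sorted[0] = $zxxyy  (last char: 'y')
  sorted[1] = xxyy$z  (last char: 'z')
  sorted[2] = xyy$zx  (last char: 'x')
  sorted[3] = y$zxxy  (last char: 'y')
  sorted[4] = yy$zxx  (last char: 'x')
  sorted[5] = zxxyy$  (last char: '$')
Last column: yzxyx$
Original string S is at sorted index 5

Answer: yzxyx$
5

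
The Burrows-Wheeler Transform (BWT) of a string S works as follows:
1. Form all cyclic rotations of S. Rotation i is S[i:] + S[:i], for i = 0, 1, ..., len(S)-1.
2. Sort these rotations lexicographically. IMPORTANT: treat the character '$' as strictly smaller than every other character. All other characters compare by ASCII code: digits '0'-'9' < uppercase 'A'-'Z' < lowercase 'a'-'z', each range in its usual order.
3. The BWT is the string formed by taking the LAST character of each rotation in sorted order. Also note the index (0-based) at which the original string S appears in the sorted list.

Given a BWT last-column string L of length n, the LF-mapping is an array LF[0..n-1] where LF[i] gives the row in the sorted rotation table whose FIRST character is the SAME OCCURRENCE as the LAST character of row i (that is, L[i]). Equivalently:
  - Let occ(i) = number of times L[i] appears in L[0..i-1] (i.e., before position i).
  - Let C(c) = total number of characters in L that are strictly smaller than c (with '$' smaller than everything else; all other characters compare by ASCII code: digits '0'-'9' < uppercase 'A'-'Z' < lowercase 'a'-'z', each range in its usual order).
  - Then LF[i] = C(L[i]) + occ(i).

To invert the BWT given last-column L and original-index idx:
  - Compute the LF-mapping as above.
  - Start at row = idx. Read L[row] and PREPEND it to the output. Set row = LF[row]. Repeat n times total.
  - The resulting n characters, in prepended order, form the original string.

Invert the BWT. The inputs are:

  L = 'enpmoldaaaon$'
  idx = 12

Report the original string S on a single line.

Answer: panamanoodle$

Derivation:
LF mapping: 5 8 12 7 10 6 4 1 2 3 11 9 0
Walk LF starting at row 12, prepending L[row]:
  step 1: row=12, L[12]='$', prepend. Next row=LF[12]=0
  step 2: row=0, L[0]='e', prepend. Next row=LF[0]=5
  step 3: row=5, L[5]='l', prepend. Next row=LF[5]=6
  step 4: row=6, L[6]='d', prepend. Next row=LF[6]=4
  step 5: row=4, L[4]='o', prepend. Next row=LF[4]=10
  step 6: row=10, L[10]='o', prepend. Next row=LF[10]=11
  step 7: row=11, L[11]='n', prepend. Next row=LF[11]=9
  step 8: row=9, L[9]='a', prepend. Next row=LF[9]=3
  step 9: row=3, L[3]='m', prepend. Next row=LF[3]=7
  step 10: row=7, L[7]='a', prepend. Next row=LF[7]=1
  step 11: row=1, L[1]='n', prepend. Next row=LF[1]=8
  step 12: row=8, L[8]='a', prepend. Next row=LF[8]=2
  step 13: row=2, L[2]='p', prepend. Next row=LF[2]=12
Reversed output: panamanoodle$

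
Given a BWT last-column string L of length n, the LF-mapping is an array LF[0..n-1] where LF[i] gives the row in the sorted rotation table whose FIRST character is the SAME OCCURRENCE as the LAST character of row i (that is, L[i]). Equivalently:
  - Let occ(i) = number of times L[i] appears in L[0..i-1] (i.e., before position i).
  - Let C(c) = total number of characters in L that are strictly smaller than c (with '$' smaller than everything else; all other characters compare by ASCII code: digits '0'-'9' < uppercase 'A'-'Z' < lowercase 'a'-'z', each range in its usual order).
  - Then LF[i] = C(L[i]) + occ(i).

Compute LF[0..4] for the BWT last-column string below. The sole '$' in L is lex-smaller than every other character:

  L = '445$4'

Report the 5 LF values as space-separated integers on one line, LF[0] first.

Answer: 1 2 4 0 3

Derivation:
Char counts: '$':1, '4':3, '5':1
C (first-col start): C('$')=0, C('4')=1, C('5')=4
L[0]='4': occ=0, LF[0]=C('4')+0=1+0=1
L[1]='4': occ=1, LF[1]=C('4')+1=1+1=2
L[2]='5': occ=0, LF[2]=C('5')+0=4+0=4
L[3]='$': occ=0, LF[3]=C('$')+0=0+0=0
L[4]='4': occ=2, LF[4]=C('4')+2=1+2=3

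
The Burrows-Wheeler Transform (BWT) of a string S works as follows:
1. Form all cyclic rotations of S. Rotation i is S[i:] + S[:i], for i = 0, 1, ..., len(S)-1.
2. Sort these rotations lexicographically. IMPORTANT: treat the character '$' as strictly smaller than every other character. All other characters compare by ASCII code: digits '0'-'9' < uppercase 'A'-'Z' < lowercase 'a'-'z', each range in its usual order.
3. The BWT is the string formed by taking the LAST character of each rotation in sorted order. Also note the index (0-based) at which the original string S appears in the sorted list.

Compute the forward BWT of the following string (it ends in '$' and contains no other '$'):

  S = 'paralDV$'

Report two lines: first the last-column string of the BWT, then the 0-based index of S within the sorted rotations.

All 8 rotations (rotation i = S[i:]+S[:i]):
  rot[0] = paralDV$
  rot[1] = aralDV$p
  rot[2] = ralDV$pa
  rot[3] = alDV$par
  rot[4] = lDV$para
  rot[5] = DV$paral
  rot[6] = V$paralD
  rot[7] = $paralDV
Sorted (with $ < everything):
  sorted[0] = $paralDV  (last char: 'V')
  sorted[1] = DV$paral  (last char: 'l')
  sorted[2] = V$paralD  (last char: 'D')
  sorted[3] = alDV$par  (last char: 'r')
  sorted[4] = aralDV$p  (last char: 'p')
  sorted[5] = lDV$para  (last char: 'a')
  sorted[6] = paralDV$  (last char: '$')
  sorted[7] = ralDV$pa  (last char: 'a')
Last column: VlDrpa$a
Original string S is at sorted index 6

Answer: VlDrpa$a
6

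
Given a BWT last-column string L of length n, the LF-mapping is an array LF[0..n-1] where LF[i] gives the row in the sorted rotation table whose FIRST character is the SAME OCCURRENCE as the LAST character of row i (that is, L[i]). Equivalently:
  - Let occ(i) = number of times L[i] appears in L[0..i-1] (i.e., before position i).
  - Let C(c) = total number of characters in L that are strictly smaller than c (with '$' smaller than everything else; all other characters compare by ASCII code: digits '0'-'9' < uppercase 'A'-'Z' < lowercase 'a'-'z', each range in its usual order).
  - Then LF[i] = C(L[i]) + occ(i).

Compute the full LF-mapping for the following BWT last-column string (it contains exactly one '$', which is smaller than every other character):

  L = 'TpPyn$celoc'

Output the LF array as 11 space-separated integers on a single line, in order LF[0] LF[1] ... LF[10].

Answer: 2 9 1 10 7 0 3 5 6 8 4

Derivation:
Char counts: '$':1, 'P':1, 'T':1, 'c':2, 'e':1, 'l':1, 'n':1, 'o':1, 'p':1, 'y':1
C (first-col start): C('$')=0, C('P')=1, C('T')=2, C('c')=3, C('e')=5, C('l')=6, C('n')=7, C('o')=8, C('p')=9, C('y')=10
L[0]='T': occ=0, LF[0]=C('T')+0=2+0=2
L[1]='p': occ=0, LF[1]=C('p')+0=9+0=9
L[2]='P': occ=0, LF[2]=C('P')+0=1+0=1
L[3]='y': occ=0, LF[3]=C('y')+0=10+0=10
L[4]='n': occ=0, LF[4]=C('n')+0=7+0=7
L[5]='$': occ=0, LF[5]=C('$')+0=0+0=0
L[6]='c': occ=0, LF[6]=C('c')+0=3+0=3
L[7]='e': occ=0, LF[7]=C('e')+0=5+0=5
L[8]='l': occ=0, LF[8]=C('l')+0=6+0=6
L[9]='o': occ=0, LF[9]=C('o')+0=8+0=8
L[10]='c': occ=1, LF[10]=C('c')+1=3+1=4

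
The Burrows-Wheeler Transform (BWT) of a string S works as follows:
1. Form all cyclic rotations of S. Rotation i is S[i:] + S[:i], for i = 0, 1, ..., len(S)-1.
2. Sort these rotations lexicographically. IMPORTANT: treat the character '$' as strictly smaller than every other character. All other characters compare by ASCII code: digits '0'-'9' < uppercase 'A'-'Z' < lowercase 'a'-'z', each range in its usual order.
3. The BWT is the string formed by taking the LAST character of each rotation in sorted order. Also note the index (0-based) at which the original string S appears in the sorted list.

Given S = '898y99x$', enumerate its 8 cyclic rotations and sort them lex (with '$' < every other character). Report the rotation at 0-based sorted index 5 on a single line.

All 8 rotations (rotation i = S[i:]+S[:i]):
  rot[0] = 898y99x$
  rot[1] = 98y99x$8
  rot[2] = 8y99x$89
  rot[3] = y99x$898
  rot[4] = 99x$898y
  rot[5] = 9x$898y9
  rot[6] = x$898y99
  rot[7] = $898y99x
Sorted (with $ < everything):
  sorted[0] = $898y99x
  sorted[1] = 898y99x$
  sorted[2] = 8y99x$89
  sorted[3] = 98y99x$8
  sorted[4] = 99x$898y
  sorted[5] = 9x$898y9
  sorted[6] = x$898y99
  sorted[7] = y99x$898
sorted[5] = 9x$898y9

Answer: 9x$898y9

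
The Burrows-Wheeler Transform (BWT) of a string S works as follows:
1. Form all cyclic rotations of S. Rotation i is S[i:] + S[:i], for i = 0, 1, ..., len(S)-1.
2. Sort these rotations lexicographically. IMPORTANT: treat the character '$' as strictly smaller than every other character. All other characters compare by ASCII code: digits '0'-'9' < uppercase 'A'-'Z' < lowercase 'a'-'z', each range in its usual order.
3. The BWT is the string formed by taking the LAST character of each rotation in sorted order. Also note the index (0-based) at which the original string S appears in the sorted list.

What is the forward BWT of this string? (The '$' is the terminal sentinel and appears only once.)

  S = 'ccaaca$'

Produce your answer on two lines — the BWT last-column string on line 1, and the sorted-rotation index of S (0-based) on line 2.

Answer: accaac$
6

Derivation:
All 7 rotations (rotation i = S[i:]+S[:i]):
  rot[0] = ccaaca$
  rot[1] = caaca$c
  rot[2] = aaca$cc
  rot[3] = aca$cca
  rot[4] = ca$ccaa
  rot[5] = a$ccaac
  rot[6] = $ccaaca
Sorted (with $ < everything):
  sorted[0] = $ccaaca  (last char: 'a')
  sorted[1] = a$ccaac  (last char: 'c')
  sorted[2] = aaca$cc  (last char: 'c')
  sorted[3] = aca$cca  (last char: 'a')
  sorted[4] = ca$ccaa  (last char: 'a')
  sorted[5] = caaca$c  (last char: 'c')
  sorted[6] = ccaaca$  (last char: '$')
Last column: accaac$
Original string S is at sorted index 6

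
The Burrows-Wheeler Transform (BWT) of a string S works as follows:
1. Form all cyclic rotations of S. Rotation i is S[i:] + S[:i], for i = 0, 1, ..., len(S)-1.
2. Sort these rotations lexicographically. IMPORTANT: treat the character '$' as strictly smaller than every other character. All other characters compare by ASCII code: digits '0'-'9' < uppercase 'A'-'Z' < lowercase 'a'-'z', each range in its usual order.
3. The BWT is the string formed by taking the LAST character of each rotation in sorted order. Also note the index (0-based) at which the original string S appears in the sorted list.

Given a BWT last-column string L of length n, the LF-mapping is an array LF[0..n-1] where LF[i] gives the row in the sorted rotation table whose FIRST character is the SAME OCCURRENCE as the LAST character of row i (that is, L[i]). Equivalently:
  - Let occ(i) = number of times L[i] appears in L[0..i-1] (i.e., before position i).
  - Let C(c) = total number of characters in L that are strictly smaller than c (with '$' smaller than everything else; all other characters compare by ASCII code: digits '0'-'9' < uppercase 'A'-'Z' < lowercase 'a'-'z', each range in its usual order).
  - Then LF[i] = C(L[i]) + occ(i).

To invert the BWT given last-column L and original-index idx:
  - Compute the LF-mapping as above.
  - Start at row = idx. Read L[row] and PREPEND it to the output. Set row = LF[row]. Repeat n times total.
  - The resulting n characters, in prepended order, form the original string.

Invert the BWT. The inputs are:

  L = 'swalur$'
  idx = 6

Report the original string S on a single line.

LF mapping: 4 6 1 2 5 3 0
Walk LF starting at row 6, prepending L[row]:
  step 1: row=6, L[6]='$', prepend. Next row=LF[6]=0
  step 2: row=0, L[0]='s', prepend. Next row=LF[0]=4
  step 3: row=4, L[4]='u', prepend. Next row=LF[4]=5
  step 4: row=5, L[5]='r', prepend. Next row=LF[5]=3
  step 5: row=3, L[3]='l', prepend. Next row=LF[3]=2
  step 6: row=2, L[2]='a', prepend. Next row=LF[2]=1
  step 7: row=1, L[1]='w', prepend. Next row=LF[1]=6
Reversed output: walrus$

Answer: walrus$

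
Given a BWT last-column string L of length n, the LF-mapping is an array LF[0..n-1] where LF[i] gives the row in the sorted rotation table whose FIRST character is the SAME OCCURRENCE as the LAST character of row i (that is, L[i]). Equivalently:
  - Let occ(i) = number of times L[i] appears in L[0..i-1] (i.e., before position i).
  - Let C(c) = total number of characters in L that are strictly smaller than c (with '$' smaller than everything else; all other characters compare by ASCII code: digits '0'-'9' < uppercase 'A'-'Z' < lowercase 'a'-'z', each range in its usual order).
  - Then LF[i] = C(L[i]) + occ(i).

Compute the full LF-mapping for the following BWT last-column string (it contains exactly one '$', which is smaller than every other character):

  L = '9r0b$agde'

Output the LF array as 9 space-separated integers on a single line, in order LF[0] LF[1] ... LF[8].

Answer: 2 8 1 4 0 3 7 5 6

Derivation:
Char counts: '$':1, '0':1, '9':1, 'a':1, 'b':1, 'd':1, 'e':1, 'g':1, 'r':1
C (first-col start): C('$')=0, C('0')=1, C('9')=2, C('a')=3, C('b')=4, C('d')=5, C('e')=6, C('g')=7, C('r')=8
L[0]='9': occ=0, LF[0]=C('9')+0=2+0=2
L[1]='r': occ=0, LF[1]=C('r')+0=8+0=8
L[2]='0': occ=0, LF[2]=C('0')+0=1+0=1
L[3]='b': occ=0, LF[3]=C('b')+0=4+0=4
L[4]='$': occ=0, LF[4]=C('$')+0=0+0=0
L[5]='a': occ=0, LF[5]=C('a')+0=3+0=3
L[6]='g': occ=0, LF[6]=C('g')+0=7+0=7
L[7]='d': occ=0, LF[7]=C('d')+0=5+0=5
L[8]='e': occ=0, LF[8]=C('e')+0=6+0=6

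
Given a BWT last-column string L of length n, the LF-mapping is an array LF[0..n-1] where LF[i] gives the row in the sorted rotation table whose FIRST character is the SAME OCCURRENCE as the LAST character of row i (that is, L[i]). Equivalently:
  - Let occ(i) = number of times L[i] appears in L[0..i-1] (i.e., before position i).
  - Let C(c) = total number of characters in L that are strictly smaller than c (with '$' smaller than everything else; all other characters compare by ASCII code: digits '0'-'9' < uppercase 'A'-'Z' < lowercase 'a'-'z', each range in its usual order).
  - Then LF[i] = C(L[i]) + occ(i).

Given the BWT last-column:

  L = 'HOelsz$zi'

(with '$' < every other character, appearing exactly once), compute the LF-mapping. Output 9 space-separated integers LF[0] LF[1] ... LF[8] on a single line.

Char counts: '$':1, 'H':1, 'O':1, 'e':1, 'i':1, 'l':1, 's':1, 'z':2
C (first-col start): C('$')=0, C('H')=1, C('O')=2, C('e')=3, C('i')=4, C('l')=5, C('s')=6, C('z')=7
L[0]='H': occ=0, LF[0]=C('H')+0=1+0=1
L[1]='O': occ=0, LF[1]=C('O')+0=2+0=2
L[2]='e': occ=0, LF[2]=C('e')+0=3+0=3
L[3]='l': occ=0, LF[3]=C('l')+0=5+0=5
L[4]='s': occ=0, LF[4]=C('s')+0=6+0=6
L[5]='z': occ=0, LF[5]=C('z')+0=7+0=7
L[6]='$': occ=0, LF[6]=C('$')+0=0+0=0
L[7]='z': occ=1, LF[7]=C('z')+1=7+1=8
L[8]='i': occ=0, LF[8]=C('i')+0=4+0=4

Answer: 1 2 3 5 6 7 0 8 4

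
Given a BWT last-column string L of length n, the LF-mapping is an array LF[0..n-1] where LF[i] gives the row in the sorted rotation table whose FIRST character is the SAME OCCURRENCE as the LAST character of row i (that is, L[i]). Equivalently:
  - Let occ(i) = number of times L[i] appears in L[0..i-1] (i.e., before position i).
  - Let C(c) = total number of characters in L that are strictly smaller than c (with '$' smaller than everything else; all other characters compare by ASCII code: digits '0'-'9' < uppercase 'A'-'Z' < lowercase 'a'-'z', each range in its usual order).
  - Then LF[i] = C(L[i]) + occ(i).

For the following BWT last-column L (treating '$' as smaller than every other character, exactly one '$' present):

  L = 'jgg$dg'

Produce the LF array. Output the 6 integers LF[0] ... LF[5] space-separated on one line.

Answer: 5 2 3 0 1 4

Derivation:
Char counts: '$':1, 'd':1, 'g':3, 'j':1
C (first-col start): C('$')=0, C('d')=1, C('g')=2, C('j')=5
L[0]='j': occ=0, LF[0]=C('j')+0=5+0=5
L[1]='g': occ=0, LF[1]=C('g')+0=2+0=2
L[2]='g': occ=1, LF[2]=C('g')+1=2+1=3
L[3]='$': occ=0, LF[3]=C('$')+0=0+0=0
L[4]='d': occ=0, LF[4]=C('d')+0=1+0=1
L[5]='g': occ=2, LF[5]=C('g')+2=2+2=4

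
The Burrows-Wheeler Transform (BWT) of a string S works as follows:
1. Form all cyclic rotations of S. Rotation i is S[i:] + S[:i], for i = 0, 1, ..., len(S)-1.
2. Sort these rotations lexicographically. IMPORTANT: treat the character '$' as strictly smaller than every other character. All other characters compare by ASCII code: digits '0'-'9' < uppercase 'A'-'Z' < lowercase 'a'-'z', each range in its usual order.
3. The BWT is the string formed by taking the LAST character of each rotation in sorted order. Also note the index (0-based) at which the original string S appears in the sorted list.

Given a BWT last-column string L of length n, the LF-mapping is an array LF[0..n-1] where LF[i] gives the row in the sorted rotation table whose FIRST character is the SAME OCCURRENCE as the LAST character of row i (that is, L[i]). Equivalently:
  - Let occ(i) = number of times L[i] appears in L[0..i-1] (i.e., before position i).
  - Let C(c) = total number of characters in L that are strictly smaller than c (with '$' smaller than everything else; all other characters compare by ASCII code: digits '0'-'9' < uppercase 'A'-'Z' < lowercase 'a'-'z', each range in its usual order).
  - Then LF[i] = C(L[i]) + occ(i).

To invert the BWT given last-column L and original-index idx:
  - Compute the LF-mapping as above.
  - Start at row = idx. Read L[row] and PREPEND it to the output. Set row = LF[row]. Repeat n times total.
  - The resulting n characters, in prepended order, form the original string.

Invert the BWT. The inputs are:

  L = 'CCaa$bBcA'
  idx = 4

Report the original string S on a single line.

Answer: CAcbaBaC$

Derivation:
LF mapping: 3 4 5 6 0 7 2 8 1
Walk LF starting at row 4, prepending L[row]:
  step 1: row=4, L[4]='$', prepend. Next row=LF[4]=0
  step 2: row=0, L[0]='C', prepend. Next row=LF[0]=3
  step 3: row=3, L[3]='a', prepend. Next row=LF[3]=6
  step 4: row=6, L[6]='B', prepend. Next row=LF[6]=2
  step 5: row=2, L[2]='a', prepend. Next row=LF[2]=5
  step 6: row=5, L[5]='b', prepend. Next row=LF[5]=7
  step 7: row=7, L[7]='c', prepend. Next row=LF[7]=8
  step 8: row=8, L[8]='A', prepend. Next row=LF[8]=1
  step 9: row=1, L[1]='C', prepend. Next row=LF[1]=4
Reversed output: CAcbaBaC$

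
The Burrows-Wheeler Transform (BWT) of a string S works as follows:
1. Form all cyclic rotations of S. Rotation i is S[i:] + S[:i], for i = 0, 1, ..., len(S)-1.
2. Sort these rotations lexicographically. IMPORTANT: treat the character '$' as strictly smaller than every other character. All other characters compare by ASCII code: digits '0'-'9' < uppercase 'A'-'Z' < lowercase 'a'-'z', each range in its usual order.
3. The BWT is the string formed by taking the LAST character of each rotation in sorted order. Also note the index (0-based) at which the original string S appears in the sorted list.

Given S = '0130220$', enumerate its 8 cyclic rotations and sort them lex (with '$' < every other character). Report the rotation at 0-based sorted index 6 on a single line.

All 8 rotations (rotation i = S[i:]+S[:i]):
  rot[0] = 0130220$
  rot[1] = 130220$0
  rot[2] = 30220$01
  rot[3] = 0220$013
  rot[4] = 220$0130
  rot[5] = 20$01302
  rot[6] = 0$013022
  rot[7] = $0130220
Sorted (with $ < everything):
  sorted[0] = $0130220
  sorted[1] = 0$013022
  sorted[2] = 0130220$
  sorted[3] = 0220$013
  sorted[4] = 130220$0
  sorted[5] = 20$01302
  sorted[6] = 220$0130
  sorted[7] = 30220$01
sorted[6] = 220$0130

Answer: 220$0130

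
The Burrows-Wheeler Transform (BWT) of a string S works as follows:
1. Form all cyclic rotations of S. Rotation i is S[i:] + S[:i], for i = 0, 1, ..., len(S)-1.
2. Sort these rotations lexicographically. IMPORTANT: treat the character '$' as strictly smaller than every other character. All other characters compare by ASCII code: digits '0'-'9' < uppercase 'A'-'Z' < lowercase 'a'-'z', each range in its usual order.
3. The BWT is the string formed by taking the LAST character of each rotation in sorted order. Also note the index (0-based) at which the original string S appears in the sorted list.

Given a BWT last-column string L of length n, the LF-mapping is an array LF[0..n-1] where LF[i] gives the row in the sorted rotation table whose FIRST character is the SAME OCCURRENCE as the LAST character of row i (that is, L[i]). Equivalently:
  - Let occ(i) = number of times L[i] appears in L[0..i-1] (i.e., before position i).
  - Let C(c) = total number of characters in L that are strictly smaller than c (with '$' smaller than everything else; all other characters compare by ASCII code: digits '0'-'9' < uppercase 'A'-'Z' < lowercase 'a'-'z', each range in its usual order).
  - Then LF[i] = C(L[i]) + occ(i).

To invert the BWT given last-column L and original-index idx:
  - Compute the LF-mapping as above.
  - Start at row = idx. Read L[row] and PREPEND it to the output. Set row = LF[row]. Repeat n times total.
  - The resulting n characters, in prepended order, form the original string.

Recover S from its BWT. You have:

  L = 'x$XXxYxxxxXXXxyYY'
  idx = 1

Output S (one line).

LF mapping: 9 0 1 2 10 6 11 12 13 14 3 4 5 15 16 7 8
Walk LF starting at row 1, prepending L[row]:
  step 1: row=1, L[1]='$', prepend. Next row=LF[1]=0
  step 2: row=0, L[0]='x', prepend. Next row=LF[0]=9
  step 3: row=9, L[9]='x', prepend. Next row=LF[9]=14
  step 4: row=14, L[14]='y', prepend. Next row=LF[14]=16
  step 5: row=16, L[16]='Y', prepend. Next row=LF[16]=8
  step 6: row=8, L[8]='x', prepend. Next row=LF[8]=13
  step 7: row=13, L[13]='x', prepend. Next row=LF[13]=15
  step 8: row=15, L[15]='Y', prepend. Next row=LF[15]=7
  step 9: row=7, L[7]='x', prepend. Next row=LF[7]=12
  step 10: row=12, L[12]='X', prepend. Next row=LF[12]=5
  step 11: row=5, L[5]='Y', prepend. Next row=LF[5]=6
  step 12: row=6, L[6]='x', prepend. Next row=LF[6]=11
  step 13: row=11, L[11]='X', prepend. Next row=LF[11]=4
  step 14: row=4, L[4]='x', prepend. Next row=LF[4]=10
  step 15: row=10, L[10]='X', prepend. Next row=LF[10]=3
  step 16: row=3, L[3]='X', prepend. Next row=LF[3]=2
  step 17: row=2, L[2]='X', prepend. Next row=LF[2]=1
Reversed output: XXXxXxYXxYxxYyxx$

Answer: XXXxXxYXxYxxYyxx$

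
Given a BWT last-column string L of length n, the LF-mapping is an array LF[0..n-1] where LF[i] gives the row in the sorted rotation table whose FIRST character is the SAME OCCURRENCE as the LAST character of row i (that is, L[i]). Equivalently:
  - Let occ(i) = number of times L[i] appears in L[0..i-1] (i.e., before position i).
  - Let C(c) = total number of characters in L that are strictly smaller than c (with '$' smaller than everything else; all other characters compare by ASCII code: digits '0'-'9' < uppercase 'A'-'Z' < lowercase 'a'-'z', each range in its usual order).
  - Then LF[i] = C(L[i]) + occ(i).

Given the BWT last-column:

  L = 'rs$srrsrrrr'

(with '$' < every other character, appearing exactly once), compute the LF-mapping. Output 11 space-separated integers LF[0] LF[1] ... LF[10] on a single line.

Char counts: '$':1, 'r':7, 's':3
C (first-col start): C('$')=0, C('r')=1, C('s')=8
L[0]='r': occ=0, LF[0]=C('r')+0=1+0=1
L[1]='s': occ=0, LF[1]=C('s')+0=8+0=8
L[2]='$': occ=0, LF[2]=C('$')+0=0+0=0
L[3]='s': occ=1, LF[3]=C('s')+1=8+1=9
L[4]='r': occ=1, LF[4]=C('r')+1=1+1=2
L[5]='r': occ=2, LF[5]=C('r')+2=1+2=3
L[6]='s': occ=2, LF[6]=C('s')+2=8+2=10
L[7]='r': occ=3, LF[7]=C('r')+3=1+3=4
L[8]='r': occ=4, LF[8]=C('r')+4=1+4=5
L[9]='r': occ=5, LF[9]=C('r')+5=1+5=6
L[10]='r': occ=6, LF[10]=C('r')+6=1+6=7

Answer: 1 8 0 9 2 3 10 4 5 6 7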